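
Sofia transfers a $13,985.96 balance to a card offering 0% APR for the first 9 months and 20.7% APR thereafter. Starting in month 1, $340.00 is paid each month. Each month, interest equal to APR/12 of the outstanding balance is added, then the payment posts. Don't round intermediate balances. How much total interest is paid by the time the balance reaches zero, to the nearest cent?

Promo months 1–9 at r₀ = 0%/12 = 0; months 10+ at r₁ = 20.7%/12 = 0.01725.
After month 9 (no interest yet): B = $13,985.96 − 9·$340.00 = $10,925.96.
Then at r₁ with $340.00/mo: n₂ = −ln(1 − r₁·B/P)/ln(1+r₁) ≈ 47.25 → 48 more payments.
Total paid = 56·$340.00 + $86.91 = $19,126.91; interest = $19,126.91 − $13,985.96 = $5,140.95.

$5,140.95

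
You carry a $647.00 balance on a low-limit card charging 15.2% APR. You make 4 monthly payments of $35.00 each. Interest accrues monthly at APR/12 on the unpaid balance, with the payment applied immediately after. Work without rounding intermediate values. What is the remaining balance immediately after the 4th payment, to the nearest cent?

Monthly rate r = 15.2%/12 = 1.26667% = 0.0126667.
Each month: B ← B·(1+r) − $35.00.
Month 1: interest $8.20; balance after payment $620.20.
Month 2: interest $7.86; balance after payment $593.05.
Month 3: interest $7.51; balance after payment $565.56.
Month 4: interest $7.16; balance after payment $537.73.

$537.73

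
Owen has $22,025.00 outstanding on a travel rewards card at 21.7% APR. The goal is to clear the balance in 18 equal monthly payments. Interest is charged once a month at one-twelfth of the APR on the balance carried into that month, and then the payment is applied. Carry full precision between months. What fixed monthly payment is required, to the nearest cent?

Monthly rate r = 21.7%/12 = 1.80833% = 0.0180833.
Level-payment amortization: P = B₀·r / (1 − (1+r)^(−n)) = 22025.00·0.0180833 / (1 − 1.01808^(−18)).
Denominator 1 − (1+r)^(−18) = 0.275730663.
P = 398.285 / 0.275730663 ≈ 1444.47.

$1,444.47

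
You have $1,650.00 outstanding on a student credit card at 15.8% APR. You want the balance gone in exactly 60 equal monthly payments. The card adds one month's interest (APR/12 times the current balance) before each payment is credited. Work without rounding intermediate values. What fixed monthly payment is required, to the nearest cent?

$39.95

Monthly rate r = 15.8%/12 = 1.31667% = 0.0131667.
Level-payment amortization: P = B₀·r / (1 − (1+r)^(−n)) = 1650.00·0.0131667 / (1 − 1.01317^(−60)).
Denominator 1 − (1+r)^(−60) = 0.543809308.
P = 21.725 / 0.543809308 ≈ 39.95.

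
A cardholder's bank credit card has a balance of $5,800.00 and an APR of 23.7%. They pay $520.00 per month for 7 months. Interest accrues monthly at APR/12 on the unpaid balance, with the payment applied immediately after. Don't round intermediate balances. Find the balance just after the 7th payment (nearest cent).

$2,788.04

Monthly rate r = 23.7%/12 = 1.975% = 0.01975.
Each month: B ← B·(1+r) − $520.00.
Month 1: interest $114.55; balance after payment $5,394.55.
Month 2: interest $106.54; balance after payment $4,981.09.
Month 3: interest $98.38; balance after payment $4,559.47.
Month 4: interest $90.05; balance after payment $4,129.52.
Month 5: interest $81.56; balance after payment $3,691.08.
Month 6: interest $72.90; balance after payment $3,243.98.
Month 7: interest $64.07; balance after payment $2,788.04.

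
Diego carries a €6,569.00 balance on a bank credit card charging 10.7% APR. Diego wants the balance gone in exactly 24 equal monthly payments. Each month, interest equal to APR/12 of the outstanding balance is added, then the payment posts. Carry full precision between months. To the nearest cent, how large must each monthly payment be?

€305.25

Monthly rate r = 10.7%/12 = 0.891667% = 0.00891667.
Level-payment amortization: P = B₀·r / (1 − (1+r)^(−n)) = 6569.00·0.00891667 / (1 − 1.00892^(−24)).
Denominator 1 − (1+r)^(−24) = 0.191885523.
P = 58.5736 / 0.191885523 ≈ 305.25.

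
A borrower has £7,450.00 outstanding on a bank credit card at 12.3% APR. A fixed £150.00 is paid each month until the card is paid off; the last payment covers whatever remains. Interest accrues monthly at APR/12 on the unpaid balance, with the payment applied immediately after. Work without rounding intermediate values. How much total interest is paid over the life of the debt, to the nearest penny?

£3,015.32

Monthly rate r = 12.3%/12 = 1.025% = 0.01025.
Payoff takes n = ⌈−ln(1 − rB₀/P)/ln(1+r)⌉ = ⌈69.768⌉ = 70 payments; the last is £115.32.
Total paid = 69·£150.00 + £115.32 = £10,465.32.
Total interest = total paid − principal = £10,465.32 − £7,450.00 = £3,015.32.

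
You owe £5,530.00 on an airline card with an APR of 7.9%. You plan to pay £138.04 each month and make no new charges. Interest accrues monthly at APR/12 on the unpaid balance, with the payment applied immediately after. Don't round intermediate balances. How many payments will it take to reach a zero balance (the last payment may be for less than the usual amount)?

47 months

Monthly rate r = 7.9%/12 = 0.658333% = 0.00658333.
Recurrence: B ← B·(1+r) − £138.04.
Month 1: interest £36.41; balance after payment £5,428.37.
Month 2: interest £35.74; balance after payment £5,326.06.
Closed form: n = −ln(1 − rB₀/P)/ln(1+r) = −ln(0.73627)/ln(1.00658) ≈ 46.659, so the balance reaches zero during payment 47.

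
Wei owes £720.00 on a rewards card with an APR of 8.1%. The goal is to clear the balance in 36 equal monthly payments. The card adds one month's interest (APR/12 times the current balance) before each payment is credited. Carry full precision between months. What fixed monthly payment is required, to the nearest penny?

Monthly rate r = 8.1%/12 = 0.675% = 0.00675.
Level-payment amortization: P = B₀·r / (1 − (1+r)^(−n)) = 720.00·0.00675 / (1 − 1.00675^(−36)).
Denominator 1 − (1+r)^(−36) = 0.215087904.
P = 4.86 / 0.215087904 ≈ 22.60.

£22.60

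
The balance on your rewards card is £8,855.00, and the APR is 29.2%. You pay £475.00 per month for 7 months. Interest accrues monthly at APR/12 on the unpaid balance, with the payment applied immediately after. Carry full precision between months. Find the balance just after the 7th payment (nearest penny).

Monthly rate r = 29.2%/12 = 2.43333% = 0.0243333.
Each month: B ← B·(1+r) − £475.00.
Month 1: interest £215.47; balance after payment £8,595.47.
Month 2: interest £209.16; balance after payment £8,329.63.
Month 3: interest £202.69; balance after payment £8,057.32.
Month 4: interest £196.06; balance after payment £7,778.38.
Month 5: interest £189.27; balance after payment £7,492.65.
Month 6: interest £182.32; balance after payment £7,199.97.
Month 7: interest £175.20; balance after payment £6,900.17.

£6,900.17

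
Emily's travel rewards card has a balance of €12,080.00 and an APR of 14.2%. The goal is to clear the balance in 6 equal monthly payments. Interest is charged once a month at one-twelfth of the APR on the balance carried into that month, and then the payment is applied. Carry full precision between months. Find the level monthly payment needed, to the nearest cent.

€2,097.54

Monthly rate r = 14.2%/12 = 1.18333% = 0.0118333.
Level-payment amortization: P = B₀·r / (1 − (1+r)^(−n)) = 12080.00·0.0118333 / (1 − 1.01183^(−6)).
Denominator 1 − (1+r)^(−6) = 0.0681497951.
P = 142.947 / 0.0681497951 ≈ 2097.54.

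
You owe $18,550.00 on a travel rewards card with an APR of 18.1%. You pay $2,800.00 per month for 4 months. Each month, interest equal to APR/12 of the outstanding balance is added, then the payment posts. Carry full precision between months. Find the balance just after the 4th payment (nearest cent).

$8,238.80

Monthly rate r = 18.1%/12 = 1.50833% = 0.0150833.
Each month: B ← B·(1+r) − $2,800.00.
Month 1: interest $279.80; balance after payment $16,029.80.
Month 2: interest $241.78; balance after payment $13,471.58.
Month 3: interest $203.20; balance after payment $10,874.77.
Month 4: interest $164.03; balance after payment $8,238.80.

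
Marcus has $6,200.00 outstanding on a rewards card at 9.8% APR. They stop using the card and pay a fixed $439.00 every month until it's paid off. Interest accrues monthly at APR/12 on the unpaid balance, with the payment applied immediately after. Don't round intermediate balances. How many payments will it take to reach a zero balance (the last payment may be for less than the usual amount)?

Monthly rate r = 9.8%/12 = 0.816667% = 0.00816667.
Recurrence: B ← B·(1+r) − $439.00.
Month 1: interest $50.63; balance after payment $5,811.63.
Month 2: interest $47.46; balance after payment $5,420.10.
Closed form: n = −ln(1 − rB₀/P)/ln(1+r) = −ln(0.88466)/ln(1.00817) ≈ 15.067, so the balance reaches zero during payment 16.

16 months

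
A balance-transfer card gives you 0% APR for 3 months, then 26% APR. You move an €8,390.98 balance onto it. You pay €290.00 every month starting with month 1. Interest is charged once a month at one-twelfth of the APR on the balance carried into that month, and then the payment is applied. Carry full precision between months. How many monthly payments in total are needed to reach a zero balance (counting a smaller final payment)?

42 payments

Promo months 1–3 at r₀ = 0%/12 = 0; months 4+ at r₁ = 26%/12 = 0.0216667.
After month 3 (no interest yet): B = €8,390.98 − 3·€290.00 = €7,520.98.
Then at r₁ with €290.00/mo: n₂ = −ln(1 − r₁·B/P)/ln(1+r₁) ≈ 38.50 → 39 more payments.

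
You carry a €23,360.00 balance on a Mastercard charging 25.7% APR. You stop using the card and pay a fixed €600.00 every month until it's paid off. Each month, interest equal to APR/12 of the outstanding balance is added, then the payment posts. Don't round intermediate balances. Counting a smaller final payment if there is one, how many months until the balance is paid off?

Monthly rate r = 25.7%/12 = 2.14167% = 0.0214167.
Recurrence: B ← B·(1+r) − €600.00.
Month 1: interest €500.29; balance after payment €23,260.29.
Month 2: interest €498.16; balance after payment €23,158.45.
Closed form: n = −ln(1 − rB₀/P)/ln(1+r) = −ln(0.16618)/ln(1.02142) ≈ 84.693, so the balance reaches zero during payment 85.

85 payments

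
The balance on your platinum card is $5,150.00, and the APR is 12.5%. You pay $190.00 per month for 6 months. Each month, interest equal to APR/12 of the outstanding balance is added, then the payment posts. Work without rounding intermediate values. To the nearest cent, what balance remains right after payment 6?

$4,310.27

Monthly rate r = 12.5%/12 = 1.04167% = 0.0104167.
Each month: B ← B·(1+r) − $190.00.
Month 1: interest $53.65; balance after payment $5,013.65.
Month 2: interest $52.23; balance after payment $4,875.87.
Month 3: interest $50.79; balance after payment $4,736.66.
Month 4: interest $49.34; balance after payment $4,596.00.
Month 5: interest $47.88; balance after payment $4,453.88.
Month 6: interest $46.39; balance after payment $4,310.27.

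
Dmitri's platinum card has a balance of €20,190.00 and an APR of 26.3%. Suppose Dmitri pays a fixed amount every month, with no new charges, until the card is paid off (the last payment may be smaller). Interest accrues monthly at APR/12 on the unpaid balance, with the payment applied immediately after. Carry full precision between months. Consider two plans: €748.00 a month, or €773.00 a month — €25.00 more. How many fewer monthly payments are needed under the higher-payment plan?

Monthly rate r = 26.3%/12 = 2.19167% = 0.0219167.
At €748.00/mo: n = ⌈−ln(1 − rB₀/P)/ln(1+r)⌉ = 42 payments (last €228.29); total interest = total paid − €20,190.00 = €10,706.29.
At €773.00/mo: 40 payments (last €149.15); total interest €10,106.15.
Payments saved = 42 − 40 = 2.

2 fewer payments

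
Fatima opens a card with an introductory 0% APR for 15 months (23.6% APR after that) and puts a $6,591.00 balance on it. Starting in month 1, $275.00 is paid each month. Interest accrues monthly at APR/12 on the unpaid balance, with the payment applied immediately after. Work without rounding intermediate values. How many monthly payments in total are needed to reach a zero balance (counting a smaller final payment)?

Promo months 1–15 at r₀ = 0%/12 = 0; months 16+ at r₁ = 23.6%/12 = 0.0196667.
After month 15 (no interest yet): B = $6,591.00 − 15·$275.00 = $2,466.00.
Then at r₁ with $275.00/mo: n₂ = −ln(1 − r₁·B/P)/ln(1+r₁) ≈ 9.96 → 10 more payments.

25 payments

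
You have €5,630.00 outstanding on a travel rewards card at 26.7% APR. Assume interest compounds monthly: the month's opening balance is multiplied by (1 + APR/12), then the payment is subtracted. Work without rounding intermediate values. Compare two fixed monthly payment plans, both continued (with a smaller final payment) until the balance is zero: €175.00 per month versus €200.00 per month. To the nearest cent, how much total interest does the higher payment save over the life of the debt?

Monthly rate r = 26.7%/12 = 2.225% = 0.02225.
At €175.00/mo: n = ⌈−ln(1 − rB₀/P)/ln(1+r)⌉ = 58 payments (last €30.34); total interest = total paid − €5,630.00 = €4,375.34.
At €200.00/mo: 45 payments (last €147.07); total interest €3,317.07.
Interest saved = €4,375.34 − €3,317.07 = €1,058.27.

€1,058.27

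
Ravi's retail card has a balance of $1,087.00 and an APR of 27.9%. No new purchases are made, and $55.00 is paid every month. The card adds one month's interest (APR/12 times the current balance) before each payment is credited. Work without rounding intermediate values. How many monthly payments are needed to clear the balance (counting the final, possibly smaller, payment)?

Monthly rate r = 27.9%/12 = 2.325% = 0.02325.
Recurrence: B ← B·(1+r) − $55.00.
Month 1: interest $25.27; balance after payment $1,057.27.
Month 2: interest $24.58; balance after payment $1,026.85.
Closed form: n = −ln(1 − rB₀/P)/ln(1+r) = −ln(0.5405)/ln(1.02325) ≈ 26.770, so the balance reaches zero during payment 27.

27 months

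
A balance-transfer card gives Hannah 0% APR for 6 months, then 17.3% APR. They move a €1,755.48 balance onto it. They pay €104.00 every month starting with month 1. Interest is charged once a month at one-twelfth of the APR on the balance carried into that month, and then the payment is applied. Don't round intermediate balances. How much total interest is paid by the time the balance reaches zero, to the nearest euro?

Promo months 1–6 at r₀ = 0%/12 = 0; months 7+ at r₁ = 17.3%/12 = 0.0144167.
After month 6 (no interest yet): B = €1,755.48 − 6·€104.00 = €1,131.48.
Then at r₁ with €104.00/mo: n₂ = −ln(1 − r₁·B/P)/ln(1+r₁) ≈ 11.92 → 12 more payments.
Total paid = 17·€104.00 + €95.65 = €1,863.65; interest = €1,863.65 − €1,755.48 = €108.17.

€108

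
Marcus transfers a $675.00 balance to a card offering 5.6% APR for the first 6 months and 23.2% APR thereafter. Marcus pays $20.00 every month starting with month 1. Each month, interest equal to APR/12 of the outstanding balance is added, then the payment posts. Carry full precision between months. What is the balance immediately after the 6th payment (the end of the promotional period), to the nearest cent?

Promo months 1–6 at r₀ = 5.6%/12 = 0.00466667; months 7+ at r₁ = 23.2%/12 = 0.0193333.
After month 6: iterate B ← B·(1+r₀) − $20.00 for 6 months → $572.71.

$572.71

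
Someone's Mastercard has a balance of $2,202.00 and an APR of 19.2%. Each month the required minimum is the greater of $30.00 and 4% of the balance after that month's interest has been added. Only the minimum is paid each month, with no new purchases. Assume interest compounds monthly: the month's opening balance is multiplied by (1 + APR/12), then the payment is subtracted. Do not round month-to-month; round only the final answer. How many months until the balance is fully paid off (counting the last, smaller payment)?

76 months

Monthly rate r = 19.2%/12 = 1.6% = 0.016.
While 4% of the post-interest balance exceeds $30.00, each month B ← (B·(1+r))·(1 − 0.04), i.e. B shrinks by the factor (1+r)·0.96 = 0.97536.
This holds for months 1–44. Entering month 45 the balance is $734.64; 4% of the post-interest balance is now below $30.00, so the flat $30.00 minimum applies from here.
From month 45 a fixed $30.00 at rate r clears $734.64 in 32 more payments. Total: 44 + 32 = 76 months.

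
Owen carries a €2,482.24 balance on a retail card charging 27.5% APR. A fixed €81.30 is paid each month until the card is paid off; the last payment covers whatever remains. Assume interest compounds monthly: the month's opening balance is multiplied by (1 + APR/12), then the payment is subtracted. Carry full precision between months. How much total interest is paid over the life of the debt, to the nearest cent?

€1,834.13

Monthly rate r = 27.5%/12 = 2.29167% = 0.0229167.
Payoff takes n = ⌈−ln(1 − rB₀/P)/ln(1+r)⌉ = ⌈53.091⌉ = 54 payments; the last is €7.47.
Total paid = 53·€81.30 + €7.47 = €4,316.37.
Total interest = total paid − principal = €4,316.37 − €2,482.24 = €1,834.13.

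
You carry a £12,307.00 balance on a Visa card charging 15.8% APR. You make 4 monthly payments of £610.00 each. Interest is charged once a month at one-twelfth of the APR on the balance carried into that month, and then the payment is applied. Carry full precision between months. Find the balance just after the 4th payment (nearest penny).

Monthly rate r = 15.8%/12 = 1.31667% = 0.0131667.
Each month: B ← B·(1+r) − £610.00.
Month 1: interest £162.04; balance after payment £11,859.04.
Month 2: interest £156.14; balance after payment £11,405.19.
Month 3: interest £150.17; balance after payment £10,945.35.
Month 4: interest £144.11; balance after payment £10,479.47.

£10,479.47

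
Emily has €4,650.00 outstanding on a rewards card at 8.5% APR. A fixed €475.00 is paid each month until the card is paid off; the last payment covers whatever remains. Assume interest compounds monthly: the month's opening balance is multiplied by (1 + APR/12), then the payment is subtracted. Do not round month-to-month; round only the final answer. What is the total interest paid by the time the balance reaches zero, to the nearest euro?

Monthly rate r = 8.5%/12 = 0.708333% = 0.00708333.
Payoff takes n = ⌈−ln(1 − rB₀/P)/ln(1+r)⌉ = ⌈10.181⌉ = 11 payments; the last is €86.38.
Total paid = 10·€475.00 + €86.38 = €4,836.38.
Total interest = total paid − principal = €4,836.38 − €4,650.00 = €186.38.

€186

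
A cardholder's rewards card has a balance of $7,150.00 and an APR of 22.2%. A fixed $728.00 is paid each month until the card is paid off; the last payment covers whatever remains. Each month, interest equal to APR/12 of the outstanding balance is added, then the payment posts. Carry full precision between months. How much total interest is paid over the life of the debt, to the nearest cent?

Monthly rate r = 22.2%/12 = 1.85% = 0.0185.
Payoff takes n = ⌈−ln(1 − rB₀/P)/ln(1+r)⌉ = ⌈10.939⌉ = 11 payments; the last is $683.96.
Total paid = 10·$728.00 + $683.96 = $7,963.96.
Total interest = total paid − principal = $7,963.96 − $7,150.00 = $813.96.

$813.96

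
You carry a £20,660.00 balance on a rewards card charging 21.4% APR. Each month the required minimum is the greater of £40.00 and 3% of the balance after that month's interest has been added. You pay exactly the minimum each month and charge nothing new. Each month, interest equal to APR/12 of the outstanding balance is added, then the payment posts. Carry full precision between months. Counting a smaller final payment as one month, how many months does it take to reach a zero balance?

Monthly rate r = 21.4%/12 = 1.78333% = 0.0178333.
While 3% of the post-interest balance exceeds £40.00, each month B ← (B·(1+r))·(1 − 0.03), i.e. B shrinks by the factor (1+r)·0.97 = 0.9873.
This holds for months 1–216. Entering month 217 the balance is £1,306.13; 3% of the post-interest balance is now below £40.00, so the flat £40.00 minimum applies from here.
From month 217 a fixed £40.00 at rate r clears £1,306.13 in 50 more payments. Total: 216 + 50 = 266 months.

266 months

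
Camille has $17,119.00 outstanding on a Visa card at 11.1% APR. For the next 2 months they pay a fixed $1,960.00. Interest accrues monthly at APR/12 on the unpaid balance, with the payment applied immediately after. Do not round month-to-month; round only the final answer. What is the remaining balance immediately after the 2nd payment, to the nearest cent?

$13,499.04

Monthly rate r = 11.1%/12 = 0.925% = 0.00925.
Each month: B ← B·(1+r) − $1,960.00.
Month 1: interest $158.35; balance after payment $15,317.35.
Month 2: interest $141.69; balance after payment $13,499.04.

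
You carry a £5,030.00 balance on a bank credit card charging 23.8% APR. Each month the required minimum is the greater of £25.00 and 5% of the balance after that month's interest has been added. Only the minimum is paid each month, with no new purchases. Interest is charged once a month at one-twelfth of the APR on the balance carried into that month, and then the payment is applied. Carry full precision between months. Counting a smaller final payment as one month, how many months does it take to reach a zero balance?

99 months

Monthly rate r = 23.8%/12 = 1.98333% = 0.0198333.
While 5% of the post-interest balance exceeds £25.00, each month B ← (B·(1+r))·(1 − 0.05), i.e. B shrinks by the factor (1+r)·0.95 = 0.96884.
This holds for months 1–74. Entering month 75 the balance is £483.37; 5% of the post-interest balance is now below £25.00, so the flat £25.00 minimum applies from here.
From month 75 a fixed £25.00 at rate r clears £483.37 in 25 more payments. Total: 74 + 25 = 99 months.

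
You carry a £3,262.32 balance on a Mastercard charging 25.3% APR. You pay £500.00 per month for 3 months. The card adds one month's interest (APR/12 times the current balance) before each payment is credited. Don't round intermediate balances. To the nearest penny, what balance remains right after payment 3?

£1,941.20

Monthly rate r = 25.3%/12 = 2.10833% = 0.0210833.
Each month: B ← B·(1+r) − £500.00.
Month 1: interest £68.78; balance after payment £2,831.10.
Month 2: interest £59.69; balance after payment £2,390.79.
Month 3: interest £50.41; balance after payment £1,941.20.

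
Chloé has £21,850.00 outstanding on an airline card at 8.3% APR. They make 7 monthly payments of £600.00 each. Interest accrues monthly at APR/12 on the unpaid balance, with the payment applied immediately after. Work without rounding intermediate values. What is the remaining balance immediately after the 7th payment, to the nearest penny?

Monthly rate r = 8.3%/12 = 0.691667% = 0.00691667.
Each month: B ← B·(1+r) − £600.00.
Month 1: interest £151.13; balance after payment £21,401.13.
Month 2: interest £148.02; balance after payment £20,949.15.
Month 3: interest £144.90; balance after payment £20,494.05.
Month 4: interest £141.75; balance after payment £20,035.80.
Month 5: interest £138.58; balance after payment £19,574.38.
Month 6: interest £135.39; balance after payment £19,109.77.
Month 7: interest £132.18; balance after payment £18,641.95.

£18,641.95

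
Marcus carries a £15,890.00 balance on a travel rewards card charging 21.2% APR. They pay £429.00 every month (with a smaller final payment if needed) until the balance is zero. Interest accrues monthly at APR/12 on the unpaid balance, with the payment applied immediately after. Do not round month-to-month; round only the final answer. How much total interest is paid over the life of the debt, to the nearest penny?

Monthly rate r = 21.2%/12 = 1.76667% = 0.0176667.
Payoff takes n = ⌈−ln(1 − rB₀/P)/ln(1+r)⌉ = ⌈60.664⌉ = 61 payments; the last is £285.77.
Total paid = 60·£429.00 + £285.77 = £26,025.77.
Total interest = total paid − principal = £26,025.77 − £15,890.00 = £10,135.77.

£10,135.77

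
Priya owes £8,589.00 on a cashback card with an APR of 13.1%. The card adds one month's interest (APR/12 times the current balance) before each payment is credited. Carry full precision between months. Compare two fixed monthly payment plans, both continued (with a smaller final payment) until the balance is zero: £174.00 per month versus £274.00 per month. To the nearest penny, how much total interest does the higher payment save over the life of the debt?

Monthly rate r = 13.1%/12 = 1.09167% = 0.0109167.
At £174.00/mo: n = ⌈−ln(1 − rB₀/P)/ln(1+r)⌉ = 72 payments (last £51.33); total interest = total paid − £8,589.00 = £3,816.33.
At £274.00/mo: 39 payments (last £158.63); total interest £1,981.63.
Interest saved = £3,816.33 − £1,981.63 = £1,834.70.

£1,834.70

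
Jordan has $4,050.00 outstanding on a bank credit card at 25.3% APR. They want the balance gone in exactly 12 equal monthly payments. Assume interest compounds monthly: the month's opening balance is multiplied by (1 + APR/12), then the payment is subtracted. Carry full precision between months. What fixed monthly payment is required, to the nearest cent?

Monthly rate r = 25.3%/12 = 2.10833% = 0.0210833.
Level-payment amortization: P = B₀·r / (1 − (1+r)^(−n)) = 4050.00·0.0210833 / (1 − 1.02108^(−12)).
Denominator 1 − (1+r)^(−12) = 0.221487213.
P = 85.3875 / 0.221487213 ≈ 385.52.

$385.52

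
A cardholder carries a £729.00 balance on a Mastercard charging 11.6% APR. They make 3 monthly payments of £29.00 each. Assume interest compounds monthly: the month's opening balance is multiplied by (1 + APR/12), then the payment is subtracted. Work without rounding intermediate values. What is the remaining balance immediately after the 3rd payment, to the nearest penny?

Monthly rate r = 11.6%/12 = 0.966667% = 0.00966667.
Each month: B ← B·(1+r) − £29.00.
Month 1: interest £7.05; balance after payment £707.05.
Month 2: interest £6.83; balance after payment £684.88.
Month 3: interest £6.62; balance after payment £662.50.

£662.50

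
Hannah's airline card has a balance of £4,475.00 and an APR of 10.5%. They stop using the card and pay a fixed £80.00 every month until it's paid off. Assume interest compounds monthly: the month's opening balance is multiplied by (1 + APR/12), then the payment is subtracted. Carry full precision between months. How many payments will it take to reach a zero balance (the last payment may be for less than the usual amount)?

Monthly rate r = 10.5%/12 = 0.875% = 0.00875.
Recurrence: B ← B·(1+r) − £80.00.
Month 1: interest £39.16; balance after payment £4,434.16.
Month 2: interest £38.80; balance after payment £4,392.96.
Closed form: n = −ln(1 − rB₀/P)/ln(1+r) = −ln(0.51055)/ln(1.00875) ≈ 77.167, so the balance reaches zero during payment 78.

78 months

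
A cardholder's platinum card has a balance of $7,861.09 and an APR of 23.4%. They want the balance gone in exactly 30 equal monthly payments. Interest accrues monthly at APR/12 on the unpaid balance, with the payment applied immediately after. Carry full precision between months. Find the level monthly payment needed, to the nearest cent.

$348.59

Monthly rate r = 23.4%/12 = 1.95% = 0.0195.
Level-payment amortization: P = B₀·r / (1 − (1+r)^(−n)) = 7861.09·0.0195 / (1 − 1.0195^(−30)).
Denominator 1 − (1+r)^(−30) = 0.439748412.
P = 153.291 / 0.439748412 ≈ 348.59.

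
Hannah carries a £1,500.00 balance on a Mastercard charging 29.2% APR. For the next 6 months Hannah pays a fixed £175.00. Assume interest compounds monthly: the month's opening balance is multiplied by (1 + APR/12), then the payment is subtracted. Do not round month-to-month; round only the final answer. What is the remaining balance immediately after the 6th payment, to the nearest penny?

Monthly rate r = 29.2%/12 = 2.43333% = 0.0243333.
Each month: B ← B·(1+r) − £175.00.
Month 1: interest £36.50; balance after payment £1,361.50.
Month 2: interest £33.13; balance after payment £1,219.63.
Month 3: interest £29.68; balance after payment £1,074.31.
Month 4: interest £26.14; balance after payment £925.45.
Month 5: interest £22.52; balance after payment £772.97.
Month 6: interest £18.81; balance after payment £616.78.

£616.78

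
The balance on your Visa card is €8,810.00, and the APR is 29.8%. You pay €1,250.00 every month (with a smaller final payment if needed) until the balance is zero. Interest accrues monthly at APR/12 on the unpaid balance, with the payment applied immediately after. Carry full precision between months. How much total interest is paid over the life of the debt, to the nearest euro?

€996

Monthly rate r = 29.8%/12 = 2.48333% = 0.0248333.
Payoff takes n = ⌈−ln(1 − rB₀/P)/ln(1+r)⌉ = ⌈7.844⌉ = 8 payments; the last is €1,056.47.
Total paid = 7·€1,250.00 + €1,056.47 = €9,806.47.
Total interest = total paid − principal = €9,806.47 − €8,810.00 = €996.47.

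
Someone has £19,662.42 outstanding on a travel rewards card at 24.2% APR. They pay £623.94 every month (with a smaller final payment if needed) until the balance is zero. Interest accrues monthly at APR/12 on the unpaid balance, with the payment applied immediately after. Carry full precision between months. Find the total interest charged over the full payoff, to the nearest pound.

£11,879

Monthly rate r = 24.2%/12 = 2.01667% = 0.0201667.
Payoff takes n = ⌈−ln(1 − rB₀/P)/ln(1+r)⌉ = ⌈50.550⌉ = 51 payments; the last is £344.64.
Total paid = 50·£623.94 + £344.64 = £31,541.64.
Total interest = total paid − principal = £31,541.64 − £19,662.42 = £11,879.22.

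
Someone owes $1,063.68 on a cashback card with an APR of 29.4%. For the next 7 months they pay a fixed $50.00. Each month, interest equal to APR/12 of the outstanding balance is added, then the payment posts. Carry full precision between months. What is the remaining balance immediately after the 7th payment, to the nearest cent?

Monthly rate r = 29.4%/12 = 2.45% = 0.0245.
Each month: B ← B·(1+r) − $50.00.
Month 1: interest $26.06; balance after payment $1,039.74.
Month 2: interest $25.47; balance after payment $1,015.21.
Month 3: interest $24.87; balance after payment $990.09.
Month 4: interest $24.26; balance after payment $964.34.
Month 5: interest $23.63; balance after payment $937.97.
Month 6: interest $22.98; balance after payment $910.95.
Month 7: interest $22.32; balance after payment $883.27.

$883.27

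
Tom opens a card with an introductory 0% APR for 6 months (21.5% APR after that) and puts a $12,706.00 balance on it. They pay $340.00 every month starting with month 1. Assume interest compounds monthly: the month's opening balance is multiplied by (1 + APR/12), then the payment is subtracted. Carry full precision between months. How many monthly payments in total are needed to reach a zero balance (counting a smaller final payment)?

53 months

Promo months 1–6 at r₀ = 0%/12 = 0; months 7+ at r₁ = 21.5%/12 = 0.0179167.
After month 6 (no interest yet): B = $12,706.00 − 6·$340.00 = $10,666.00.
Then at r₁ with $340.00/mo: n₂ = −ln(1 − r₁·B/P)/ln(1+r₁) ≈ 46.50 → 47 more payments.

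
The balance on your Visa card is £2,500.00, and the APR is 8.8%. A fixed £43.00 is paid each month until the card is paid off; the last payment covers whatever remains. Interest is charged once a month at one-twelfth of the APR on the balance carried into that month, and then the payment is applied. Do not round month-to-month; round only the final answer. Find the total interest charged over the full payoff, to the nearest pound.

£771

Monthly rate r = 8.8%/12 = 0.733333% = 0.00733333.
Payoff takes n = ⌈−ln(1 − rB₀/P)/ln(1+r)⌉ = ⌈76.061⌉ = 77 payments; the last is £2.64.
Total paid = 76·£43.00 + £2.64 = £3,270.64.
Total interest = total paid − principal = £3,270.64 − £2,500.00 = £770.64.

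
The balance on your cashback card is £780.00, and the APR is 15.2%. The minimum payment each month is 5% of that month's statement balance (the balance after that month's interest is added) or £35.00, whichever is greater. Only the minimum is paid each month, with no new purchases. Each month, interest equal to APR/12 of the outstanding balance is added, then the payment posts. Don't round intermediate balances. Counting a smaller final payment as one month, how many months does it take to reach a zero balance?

Monthly rate r = 15.2%/12 = 1.26667% = 0.0126667.
While 5% of the post-interest balance exceeds £35.00, each month B ← (B·(1+r))·(1 − 0.05), i.e. B shrinks by the factor (1+r)·0.95 = 0.96203.
This holds for months 1–4. Entering month 5 the balance is £668.12; 5% of the post-interest balance is now below £35.00, so the flat £35.00 minimum applies from here.
From month 5 a fixed £35.00 at rate r clears £668.12 in 22 more payments. Total: 4 + 22 = 26 months.

26 months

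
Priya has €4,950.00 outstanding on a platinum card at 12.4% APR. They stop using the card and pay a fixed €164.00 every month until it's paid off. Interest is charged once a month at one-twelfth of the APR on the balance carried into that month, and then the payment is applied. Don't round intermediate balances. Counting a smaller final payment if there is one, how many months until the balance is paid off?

Monthly rate r = 12.4%/12 = 1.03333% = 0.0103333.
Recurrence: B ← B·(1+r) − €164.00.
Month 1: interest €51.15; balance after payment €4,837.15.
Month 2: interest €49.98; balance after payment €4,723.13.
Closed form: n = −ln(1 − rB₀/P)/ln(1+r) = −ln(0.68811)/ln(1.01033) ≈ 36.361, so the balance reaches zero during payment 37.

37 payments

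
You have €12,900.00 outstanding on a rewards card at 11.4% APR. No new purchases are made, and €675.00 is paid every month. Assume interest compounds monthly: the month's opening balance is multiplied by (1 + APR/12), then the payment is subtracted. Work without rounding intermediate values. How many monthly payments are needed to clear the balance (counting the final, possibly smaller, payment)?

22 payments

Monthly rate r = 11.4%/12 = 0.95% = 0.0095.
Recurrence: B ← B·(1+r) − €675.00.
Month 1: interest €122.55; balance after payment €12,347.55.
Month 2: interest €117.30; balance after payment €11,789.85.
Closed form: n = −ln(1 − rB₀/P)/ln(1+r) = −ln(0.81844)/ln(1.0095) ≈ 21.189, so the balance reaches zero during payment 22.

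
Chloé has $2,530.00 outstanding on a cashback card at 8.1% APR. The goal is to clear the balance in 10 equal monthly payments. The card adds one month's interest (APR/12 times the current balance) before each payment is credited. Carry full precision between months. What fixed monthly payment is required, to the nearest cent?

Monthly rate r = 8.1%/12 = 0.675% = 0.00675.
Level-payment amortization: P = B₀·r / (1 − (1+r)^(−n)) = 2530.00·0.00675 / (1 − 1.00675^(−10)).
Denominator 1 − (1+r)^(−10) = 0.0650602661.
P = 17.0775 / 0.0650602661 ≈ 262.49.

$262.49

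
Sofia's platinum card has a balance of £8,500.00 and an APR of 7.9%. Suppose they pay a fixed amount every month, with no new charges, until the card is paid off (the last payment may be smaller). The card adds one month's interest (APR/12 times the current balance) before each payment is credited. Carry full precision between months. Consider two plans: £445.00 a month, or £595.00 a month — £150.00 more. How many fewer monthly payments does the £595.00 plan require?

5 fewer payments

Monthly rate r = 7.9%/12 = 0.658333% = 0.00658333.
At £445.00/mo: n = ⌈−ln(1 − rB₀/P)/ln(1+r)⌉ = 21 payments (last £214.17); total interest = total paid − £8,500.00 = £614.17.
At £595.00/mo: 16 payments (last £31.12); total interest £456.12.
Payments saved = 21 − 16 = 5.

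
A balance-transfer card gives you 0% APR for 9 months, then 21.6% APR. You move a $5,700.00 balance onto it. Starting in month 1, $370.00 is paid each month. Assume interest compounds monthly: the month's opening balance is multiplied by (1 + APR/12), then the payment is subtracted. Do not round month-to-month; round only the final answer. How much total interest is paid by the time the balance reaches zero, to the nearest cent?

Promo months 1–9 at r₀ = 0%/12 = 0; months 10+ at r₁ = 21.6%/12 = 0.018.
After month 9 (no interest yet): B = $5,700.00 − 9·$370.00 = $2,370.00.
Then at r₁ with $370.00/mo: n₂ = −ln(1 − r₁·B/P)/ln(1+r₁) ≈ 6.87 → 7 more payments.
Total paid = 15·$370.00 + $321.11 = $5,871.11; interest = $5,871.11 − $5,700.00 = $171.11.

$171.11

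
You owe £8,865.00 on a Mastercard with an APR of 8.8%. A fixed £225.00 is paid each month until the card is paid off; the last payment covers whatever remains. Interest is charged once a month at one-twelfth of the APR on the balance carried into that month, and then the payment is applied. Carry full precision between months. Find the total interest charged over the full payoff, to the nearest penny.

Monthly rate r = 8.8%/12 = 0.733333% = 0.00733333.
Payoff takes n = ⌈−ln(1 − rB₀/P)/ln(1+r)⌉ = ⌈46.669⌉ = 47 payments; the last is £150.66.
Total paid = 46·£225.00 + £150.66 = £10,500.66.
Total interest = total paid − principal = £10,500.66 − £8,865.00 = £1,635.66.

£1,635.66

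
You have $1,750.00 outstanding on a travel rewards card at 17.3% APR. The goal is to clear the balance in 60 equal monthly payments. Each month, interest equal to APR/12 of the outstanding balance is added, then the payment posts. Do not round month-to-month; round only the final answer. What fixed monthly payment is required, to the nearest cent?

$43.77

Monthly rate r = 17.3%/12 = 1.44167% = 0.0144167.
Level-payment amortization: P = B₀·r / (1 − (1+r)^(−n)) = 1750.00·0.0144167 / (1 − 1.01442^(−60)).
Denominator 1 − (1+r)^(−60) = 0.57634002.
P = 25.2292 / 0.57634002 ≈ 43.77.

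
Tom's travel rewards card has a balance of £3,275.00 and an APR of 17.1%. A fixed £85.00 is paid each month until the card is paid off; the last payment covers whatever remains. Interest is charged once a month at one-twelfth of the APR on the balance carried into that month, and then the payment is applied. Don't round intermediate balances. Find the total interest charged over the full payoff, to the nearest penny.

Monthly rate r = 17.1%/12 = 1.425% = 0.01425.
Payoff takes n = ⌈−ln(1 − rB₀/P)/ln(1+r)⌉ = ⌈56.284⌉ = 57 payments; the last is £24.26.
Total paid = 56·£85.00 + £24.26 = £4,784.26.
Total interest = total paid − principal = £4,784.26 − £3,275.00 = £1,509.26.

£1,509.26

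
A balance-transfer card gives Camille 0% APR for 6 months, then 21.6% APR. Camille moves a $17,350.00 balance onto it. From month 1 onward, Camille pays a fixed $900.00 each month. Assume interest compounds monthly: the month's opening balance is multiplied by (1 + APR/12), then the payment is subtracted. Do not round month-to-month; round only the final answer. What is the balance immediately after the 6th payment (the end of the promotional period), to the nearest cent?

$11,950.00

Promo months 1–6 at r₀ = 0%/12 = 0; months 7+ at r₁ = 21.6%/12 = 0.018.
After month 6 (no interest yet): B = $17,350.00 − 6·$900.00 = $11,950.00.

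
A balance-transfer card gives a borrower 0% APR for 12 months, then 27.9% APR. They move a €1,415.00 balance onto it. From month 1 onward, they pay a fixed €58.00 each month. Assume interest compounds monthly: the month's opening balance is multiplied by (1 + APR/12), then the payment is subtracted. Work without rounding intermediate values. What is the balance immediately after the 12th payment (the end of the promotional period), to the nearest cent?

Promo months 1–12 at r₀ = 0%/12 = 0; months 13+ at r₁ = 27.9%/12 = 0.02325.
After month 12 (no interest yet): B = €1,415.00 − 12·€58.00 = €719.00.

€719.00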